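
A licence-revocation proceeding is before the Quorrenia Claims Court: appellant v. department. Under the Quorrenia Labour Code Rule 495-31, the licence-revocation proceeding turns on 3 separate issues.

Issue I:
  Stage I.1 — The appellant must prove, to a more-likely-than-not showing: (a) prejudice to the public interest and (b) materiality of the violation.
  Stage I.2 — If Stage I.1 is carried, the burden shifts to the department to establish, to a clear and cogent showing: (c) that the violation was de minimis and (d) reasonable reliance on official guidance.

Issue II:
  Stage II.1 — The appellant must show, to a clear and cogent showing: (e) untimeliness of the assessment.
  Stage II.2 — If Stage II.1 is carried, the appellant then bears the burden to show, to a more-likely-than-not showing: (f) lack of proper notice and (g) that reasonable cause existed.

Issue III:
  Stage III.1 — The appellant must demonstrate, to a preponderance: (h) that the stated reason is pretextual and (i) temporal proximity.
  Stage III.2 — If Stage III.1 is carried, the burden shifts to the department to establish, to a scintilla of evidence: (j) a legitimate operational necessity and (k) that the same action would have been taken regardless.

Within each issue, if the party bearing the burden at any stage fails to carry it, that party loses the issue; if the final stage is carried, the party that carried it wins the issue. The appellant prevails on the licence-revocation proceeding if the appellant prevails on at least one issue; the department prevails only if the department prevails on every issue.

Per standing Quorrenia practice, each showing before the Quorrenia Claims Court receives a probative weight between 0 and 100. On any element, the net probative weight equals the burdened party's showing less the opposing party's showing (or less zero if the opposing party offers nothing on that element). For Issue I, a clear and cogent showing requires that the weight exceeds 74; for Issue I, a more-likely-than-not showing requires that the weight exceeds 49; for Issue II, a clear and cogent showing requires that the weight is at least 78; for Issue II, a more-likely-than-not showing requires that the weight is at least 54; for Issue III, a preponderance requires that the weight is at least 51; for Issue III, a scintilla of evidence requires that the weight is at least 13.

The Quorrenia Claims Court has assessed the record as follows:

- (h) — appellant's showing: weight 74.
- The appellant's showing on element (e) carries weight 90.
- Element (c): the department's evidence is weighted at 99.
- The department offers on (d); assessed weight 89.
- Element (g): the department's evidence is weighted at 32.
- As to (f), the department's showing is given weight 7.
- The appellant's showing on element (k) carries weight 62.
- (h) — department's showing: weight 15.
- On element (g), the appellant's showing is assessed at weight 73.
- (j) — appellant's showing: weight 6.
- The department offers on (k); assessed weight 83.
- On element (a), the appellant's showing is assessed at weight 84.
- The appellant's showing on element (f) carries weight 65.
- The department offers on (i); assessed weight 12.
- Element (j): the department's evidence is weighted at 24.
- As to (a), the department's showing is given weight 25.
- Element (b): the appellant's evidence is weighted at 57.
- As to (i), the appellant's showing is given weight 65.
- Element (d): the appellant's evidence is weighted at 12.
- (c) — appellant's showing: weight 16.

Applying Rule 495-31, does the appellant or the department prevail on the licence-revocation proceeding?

department

— Issue I —
Stage I.1 (appellant, a more-likely-than-not showing, weight exceeds 49): (a) net 84−25=59 > 49 — meets; (b) 57 > 49 — meets.
  All elements met. The burden passes to the department.
Stage I.2 (department, a clear and cogent showing, weight exceeds 74): (c) net 99−16=83 > 74 — meets; (d) net 89−12=77 > 74 — meets.
  The department carries the last stage.
All stages carried — the department prevails on this issue.
— Issue II —
Stage II.1 (appellant, a clear and cogent showing, weight is at least 78): (e) 90 ≥ 78 — meets.
  All elements met. The appellant retains the burden for Stage II.2.
Stage II.2 (appellant, a more-likely-than-not showing, weight is at least 54): (f) net 65−7=58 ≥ 54 — meets; (g) net 73−32=41 < 54 — fails.
  Not every element is met, so the appellant fails to carry Stage II.2.
The analysis ends at Stage II.2; the department prevails on this issue.
— Issue III —
Stage III.1 (appellant, a preponderance, weight is at least 51): (h) net 74−15=59 ≥ 51 — meets; (i) net 65−12=53 ≥ 51 — meets.
  Stage III.1 is satisfied; the onus moves to the department.
Stage III.2 (department, a scintilla of evidence, weight is at least 13): (j) net 24−6=18 ≥ 13 — meets; (k) net 83−62=21 ≥ 13 — meets.
  The department carries the last stage.
All stages carried — the department prevails on this issue.
Per-issue: Issue I → department; Issue II → department; Issue III → department. The appellant must prevail on at least one issue; overall, the department prevails.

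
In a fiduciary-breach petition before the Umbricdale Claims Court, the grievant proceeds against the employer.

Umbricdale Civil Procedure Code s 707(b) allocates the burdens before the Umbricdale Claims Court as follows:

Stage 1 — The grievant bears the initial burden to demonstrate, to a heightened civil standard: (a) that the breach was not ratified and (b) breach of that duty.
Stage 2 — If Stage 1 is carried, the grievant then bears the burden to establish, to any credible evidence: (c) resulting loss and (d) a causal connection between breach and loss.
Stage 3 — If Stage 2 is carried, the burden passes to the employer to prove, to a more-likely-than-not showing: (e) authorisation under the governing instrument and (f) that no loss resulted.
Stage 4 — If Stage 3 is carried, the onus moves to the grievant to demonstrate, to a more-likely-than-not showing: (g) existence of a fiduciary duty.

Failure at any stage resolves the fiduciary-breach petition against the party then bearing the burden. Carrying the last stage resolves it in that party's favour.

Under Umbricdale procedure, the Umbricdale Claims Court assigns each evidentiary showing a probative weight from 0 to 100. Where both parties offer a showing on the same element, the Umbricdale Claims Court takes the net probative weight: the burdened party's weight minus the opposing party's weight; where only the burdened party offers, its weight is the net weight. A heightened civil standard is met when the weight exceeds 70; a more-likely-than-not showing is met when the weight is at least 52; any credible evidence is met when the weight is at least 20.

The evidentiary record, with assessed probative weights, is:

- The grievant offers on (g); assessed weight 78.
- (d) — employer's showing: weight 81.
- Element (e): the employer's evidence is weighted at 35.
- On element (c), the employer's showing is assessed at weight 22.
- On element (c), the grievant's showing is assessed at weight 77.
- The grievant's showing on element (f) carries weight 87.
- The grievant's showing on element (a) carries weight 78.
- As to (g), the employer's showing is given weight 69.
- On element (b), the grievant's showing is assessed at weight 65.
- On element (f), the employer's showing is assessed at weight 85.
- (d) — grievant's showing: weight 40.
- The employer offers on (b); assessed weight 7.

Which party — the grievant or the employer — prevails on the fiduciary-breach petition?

employer

Stage 1 — burden on grievant; standard: a heightened civil standard (weight exceeds 70).
    (a): 78 > 70 [met]
    (b): 65 − 7 = 58 ≤ 70 [not met]
  Not every element is met, so the grievant fails to carry Stage 1.
The employer prevails.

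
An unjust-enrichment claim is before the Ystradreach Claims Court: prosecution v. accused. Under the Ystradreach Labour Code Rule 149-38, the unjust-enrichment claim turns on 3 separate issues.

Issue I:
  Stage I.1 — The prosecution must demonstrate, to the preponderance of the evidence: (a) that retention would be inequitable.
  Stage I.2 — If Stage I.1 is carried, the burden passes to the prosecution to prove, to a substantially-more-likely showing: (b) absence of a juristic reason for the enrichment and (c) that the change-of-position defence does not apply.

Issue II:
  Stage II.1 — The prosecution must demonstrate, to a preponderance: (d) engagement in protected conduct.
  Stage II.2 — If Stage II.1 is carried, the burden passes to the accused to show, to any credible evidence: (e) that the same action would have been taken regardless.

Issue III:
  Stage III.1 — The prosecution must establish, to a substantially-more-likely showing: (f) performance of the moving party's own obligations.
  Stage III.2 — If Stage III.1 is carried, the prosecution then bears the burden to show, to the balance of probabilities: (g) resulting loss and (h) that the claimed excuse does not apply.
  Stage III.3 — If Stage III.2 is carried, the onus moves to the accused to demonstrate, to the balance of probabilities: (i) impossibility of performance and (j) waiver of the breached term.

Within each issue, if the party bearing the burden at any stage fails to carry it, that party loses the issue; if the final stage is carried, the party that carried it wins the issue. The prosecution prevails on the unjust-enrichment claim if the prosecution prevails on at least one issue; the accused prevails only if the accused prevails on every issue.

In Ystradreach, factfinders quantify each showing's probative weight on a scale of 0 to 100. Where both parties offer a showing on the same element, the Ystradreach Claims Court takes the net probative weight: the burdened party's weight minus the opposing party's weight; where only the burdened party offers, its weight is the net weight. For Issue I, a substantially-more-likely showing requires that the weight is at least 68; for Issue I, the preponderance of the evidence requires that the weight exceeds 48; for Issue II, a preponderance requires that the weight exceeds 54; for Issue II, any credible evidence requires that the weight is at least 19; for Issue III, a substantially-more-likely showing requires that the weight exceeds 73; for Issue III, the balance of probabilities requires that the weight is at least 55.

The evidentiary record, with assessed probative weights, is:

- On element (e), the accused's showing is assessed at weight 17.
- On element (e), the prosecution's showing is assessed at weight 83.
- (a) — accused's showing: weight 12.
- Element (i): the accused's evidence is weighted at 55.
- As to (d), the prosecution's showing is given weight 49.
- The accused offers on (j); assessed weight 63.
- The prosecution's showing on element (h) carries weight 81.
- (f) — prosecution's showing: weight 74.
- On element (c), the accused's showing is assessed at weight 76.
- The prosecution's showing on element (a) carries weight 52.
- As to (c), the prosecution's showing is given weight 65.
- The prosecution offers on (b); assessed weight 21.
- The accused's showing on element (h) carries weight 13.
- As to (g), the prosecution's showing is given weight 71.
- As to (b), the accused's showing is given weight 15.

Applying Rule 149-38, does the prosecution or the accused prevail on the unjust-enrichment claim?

accused

— Issue I —
At Stage I.1 the prosecution must meet the preponderance of the evidence (weight exceeds 48): on (a) the weight is 52 less the opposing 12 gives net 40, ≤ 48, so (a) does not meet the standard.
  Stage I.1 not carried; the prosecution fails its burden.
The analysis ends at Stage I.1; the accused prevails on this issue.
— Issue II —
Stage II.1 (prosecution, a preponderance, weight exceeds 54): (d) 49 ≤ 54 — fails.
  The prosecution does not carry Stage II.1.
The accused prevails on this issue.
— Issue III —
Stage III.1 — burden on prosecution; standard: a substantially-more-likely showing (weight exceeds 73).
    (f): 74 > 73 [met]
  Stage III.1 is satisfied; the prosecution continues to bear the burden.
Stage III.2 — burden on prosecution; standard: the balance of probabilities (weight is at least 55).
    (g): 71 ≥ 55 [met]
    (h): 81 − 13 = 68 ≥ 55 [met]
  Stage III.2 is satisfied; the onus moves to the accused.
Stage III.3 — burden on accused; standard: the balance of probabilities (weight is at least 55).
    (i): 55 ≥ 55 [met]
    (j): 63 ≥ 55 [met]
  Stage III.3 carried; the final stage is satisfied.
Every stage carried; the accused prevails on this issue.
Per-issue: Issue I → accused; Issue II → accused; Issue III → accused. The prosecution must prevail on at least one issue; overall, the accused prevails.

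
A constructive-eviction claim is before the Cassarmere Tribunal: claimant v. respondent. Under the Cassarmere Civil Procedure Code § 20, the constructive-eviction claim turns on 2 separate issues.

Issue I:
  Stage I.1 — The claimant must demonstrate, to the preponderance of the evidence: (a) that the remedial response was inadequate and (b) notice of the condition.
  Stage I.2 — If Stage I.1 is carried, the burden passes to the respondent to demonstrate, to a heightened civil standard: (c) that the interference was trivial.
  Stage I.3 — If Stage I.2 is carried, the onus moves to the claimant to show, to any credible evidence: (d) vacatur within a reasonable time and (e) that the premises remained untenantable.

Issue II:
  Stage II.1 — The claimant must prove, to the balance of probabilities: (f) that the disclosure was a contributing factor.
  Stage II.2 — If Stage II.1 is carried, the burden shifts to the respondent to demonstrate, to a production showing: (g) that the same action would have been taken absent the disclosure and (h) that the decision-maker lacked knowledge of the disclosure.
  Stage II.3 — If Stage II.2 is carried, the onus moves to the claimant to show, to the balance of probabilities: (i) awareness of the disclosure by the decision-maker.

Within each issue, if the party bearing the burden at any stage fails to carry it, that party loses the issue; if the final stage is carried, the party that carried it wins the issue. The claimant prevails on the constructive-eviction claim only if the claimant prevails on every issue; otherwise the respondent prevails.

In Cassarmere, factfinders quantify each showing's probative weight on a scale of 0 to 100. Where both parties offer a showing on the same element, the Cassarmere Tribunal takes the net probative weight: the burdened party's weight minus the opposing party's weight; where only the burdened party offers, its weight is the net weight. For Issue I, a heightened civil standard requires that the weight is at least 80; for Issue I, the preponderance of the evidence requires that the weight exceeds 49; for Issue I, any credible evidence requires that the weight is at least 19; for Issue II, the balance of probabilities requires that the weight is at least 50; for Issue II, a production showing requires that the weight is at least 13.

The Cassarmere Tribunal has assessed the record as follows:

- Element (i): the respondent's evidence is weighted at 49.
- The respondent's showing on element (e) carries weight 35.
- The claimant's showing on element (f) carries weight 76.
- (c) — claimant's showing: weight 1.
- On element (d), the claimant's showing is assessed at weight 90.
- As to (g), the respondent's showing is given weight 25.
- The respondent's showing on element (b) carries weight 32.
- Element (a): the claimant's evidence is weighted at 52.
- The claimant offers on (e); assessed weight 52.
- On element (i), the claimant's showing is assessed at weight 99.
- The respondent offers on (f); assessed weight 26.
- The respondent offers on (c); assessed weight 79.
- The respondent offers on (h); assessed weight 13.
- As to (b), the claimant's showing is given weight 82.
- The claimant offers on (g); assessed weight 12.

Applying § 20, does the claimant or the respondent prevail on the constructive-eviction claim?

claimant

— Issue I —
Stage I.1 — burden on claimant; standard: the preponderance of the evidence (weight exceeds 49).
    (a): 52 > 49 [met]
    (b): 82 − 32 = 50 > 49 [met]
  Stage I.1 carried; the burden shifts to the respondent.
Stage I.2 — burden on respondent; standard: a heightened civil standard (weight is at least 80).
    (c): 79 − 1 = 78 < 80 [not met]
  The respondent does not carry Stage I.2.
So the claimant prevails on this issue.
— Issue II —
Stage II.1 (claimant, the balance of probabilities, weight is at least 50): (f) net 76−26=50 ≥ 50 — meets.
  Stage II.1 carried; the burden shifts to the respondent.
Stage II.2 (respondent, a production showing, weight is at least 13): (g) net 25−12=13 ≥ 13 — meets; (h) 13 ≥ 13 — meets.
  All elements met. The burden passes to the claimant.
Stage II.3 (claimant, the balance of probabilities, weight is at least 50): (i) net 99−49=50 ≥ 50 — meets.
  Stage II.3 carried; the final stage is satisfied.
With every stage satisfied, the claimant prevails on this issue.
Per-issue: Issue I → claimant; Issue II → claimant. The claimant must prevail on every issue; overall, the claimant prevails.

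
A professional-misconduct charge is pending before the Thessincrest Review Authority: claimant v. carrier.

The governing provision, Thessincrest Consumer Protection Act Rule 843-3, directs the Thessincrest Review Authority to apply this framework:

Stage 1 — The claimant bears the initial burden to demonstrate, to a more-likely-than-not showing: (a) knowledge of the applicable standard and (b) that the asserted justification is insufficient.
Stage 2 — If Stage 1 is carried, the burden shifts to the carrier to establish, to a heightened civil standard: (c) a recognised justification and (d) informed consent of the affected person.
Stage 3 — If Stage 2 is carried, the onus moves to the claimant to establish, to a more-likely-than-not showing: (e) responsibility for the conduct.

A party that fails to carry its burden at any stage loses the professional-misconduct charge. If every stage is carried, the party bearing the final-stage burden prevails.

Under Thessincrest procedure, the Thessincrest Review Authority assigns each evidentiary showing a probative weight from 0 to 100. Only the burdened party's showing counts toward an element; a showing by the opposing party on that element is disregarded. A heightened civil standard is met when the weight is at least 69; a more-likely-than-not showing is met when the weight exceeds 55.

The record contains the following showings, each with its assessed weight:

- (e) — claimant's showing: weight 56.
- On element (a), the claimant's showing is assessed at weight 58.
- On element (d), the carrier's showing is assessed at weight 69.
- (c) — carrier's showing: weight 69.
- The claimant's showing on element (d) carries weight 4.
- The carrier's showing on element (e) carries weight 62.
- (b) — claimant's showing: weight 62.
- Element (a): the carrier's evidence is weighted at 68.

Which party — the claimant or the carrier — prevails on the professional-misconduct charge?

claimant

Stage 1 (claimant, a more-likely-than-not showing, weight exceeds 55): (a) 58 (carrier's 68 disregarded) > 55 — meets; (b) 62 > 55 — meets.
  All elements met. The burden passes to the carrier.
Stage 2 (carrier, a heightened civil standard, weight is at least 69): (c) 69 ≥ 69 — meets; (d) 69 (claimant's 4 disregarded) ≥ 69 — meets.
  Stage 2 carried; the burden shifts to the claimant.
Stage 3 (claimant, a more-likely-than-not showing, weight exceeds 55): (e) 56 (carrier's 62 disregarded) > 55 — meets.
  The claimant carries the last stage.
All stages carried — the claimant prevails.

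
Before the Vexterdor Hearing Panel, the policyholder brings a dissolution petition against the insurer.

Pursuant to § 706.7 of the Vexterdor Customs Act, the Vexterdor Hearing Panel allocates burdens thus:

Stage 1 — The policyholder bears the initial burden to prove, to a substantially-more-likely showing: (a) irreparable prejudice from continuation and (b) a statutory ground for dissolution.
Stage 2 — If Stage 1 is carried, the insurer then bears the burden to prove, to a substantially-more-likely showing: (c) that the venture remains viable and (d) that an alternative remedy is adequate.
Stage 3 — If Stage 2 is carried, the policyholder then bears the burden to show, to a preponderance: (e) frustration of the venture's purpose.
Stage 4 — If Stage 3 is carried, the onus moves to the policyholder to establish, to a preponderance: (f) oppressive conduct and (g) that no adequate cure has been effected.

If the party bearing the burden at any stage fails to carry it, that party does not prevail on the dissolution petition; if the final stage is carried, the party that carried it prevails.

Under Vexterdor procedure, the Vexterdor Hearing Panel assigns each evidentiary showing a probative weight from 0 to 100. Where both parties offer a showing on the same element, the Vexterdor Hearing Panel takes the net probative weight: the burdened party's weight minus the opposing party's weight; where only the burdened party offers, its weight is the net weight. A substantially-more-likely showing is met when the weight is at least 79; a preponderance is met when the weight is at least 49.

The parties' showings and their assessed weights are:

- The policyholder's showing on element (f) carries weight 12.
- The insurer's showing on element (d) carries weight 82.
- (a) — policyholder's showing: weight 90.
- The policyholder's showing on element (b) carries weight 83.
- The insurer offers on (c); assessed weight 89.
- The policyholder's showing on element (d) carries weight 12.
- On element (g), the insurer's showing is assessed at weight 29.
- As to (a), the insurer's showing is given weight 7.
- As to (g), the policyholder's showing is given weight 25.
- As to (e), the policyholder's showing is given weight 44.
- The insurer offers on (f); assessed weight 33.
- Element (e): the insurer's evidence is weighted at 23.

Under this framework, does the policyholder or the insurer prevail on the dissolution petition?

Stage 1 — burden on policyholder; standard: a substantially-more-likely showing (weight is at least 79).
    (a): 90 − 7 = 83 ≥ 79 [met]
    (b): 83 ≥ 79 [met]
  Stage 1 is satisfied; the onus moves to the insurer.
Stage 2 — burden on insurer; standard: a substantially-more-likely showing (weight is at least 79).
    (c): 89 ≥ 79 [met]
    (d): 82 − 12 = 70 < 79 [not met]
  Not every element is met, so the insurer fails to carry Stage 2.
The analysis ends at Stage 2; the policyholder prevails.

policyholder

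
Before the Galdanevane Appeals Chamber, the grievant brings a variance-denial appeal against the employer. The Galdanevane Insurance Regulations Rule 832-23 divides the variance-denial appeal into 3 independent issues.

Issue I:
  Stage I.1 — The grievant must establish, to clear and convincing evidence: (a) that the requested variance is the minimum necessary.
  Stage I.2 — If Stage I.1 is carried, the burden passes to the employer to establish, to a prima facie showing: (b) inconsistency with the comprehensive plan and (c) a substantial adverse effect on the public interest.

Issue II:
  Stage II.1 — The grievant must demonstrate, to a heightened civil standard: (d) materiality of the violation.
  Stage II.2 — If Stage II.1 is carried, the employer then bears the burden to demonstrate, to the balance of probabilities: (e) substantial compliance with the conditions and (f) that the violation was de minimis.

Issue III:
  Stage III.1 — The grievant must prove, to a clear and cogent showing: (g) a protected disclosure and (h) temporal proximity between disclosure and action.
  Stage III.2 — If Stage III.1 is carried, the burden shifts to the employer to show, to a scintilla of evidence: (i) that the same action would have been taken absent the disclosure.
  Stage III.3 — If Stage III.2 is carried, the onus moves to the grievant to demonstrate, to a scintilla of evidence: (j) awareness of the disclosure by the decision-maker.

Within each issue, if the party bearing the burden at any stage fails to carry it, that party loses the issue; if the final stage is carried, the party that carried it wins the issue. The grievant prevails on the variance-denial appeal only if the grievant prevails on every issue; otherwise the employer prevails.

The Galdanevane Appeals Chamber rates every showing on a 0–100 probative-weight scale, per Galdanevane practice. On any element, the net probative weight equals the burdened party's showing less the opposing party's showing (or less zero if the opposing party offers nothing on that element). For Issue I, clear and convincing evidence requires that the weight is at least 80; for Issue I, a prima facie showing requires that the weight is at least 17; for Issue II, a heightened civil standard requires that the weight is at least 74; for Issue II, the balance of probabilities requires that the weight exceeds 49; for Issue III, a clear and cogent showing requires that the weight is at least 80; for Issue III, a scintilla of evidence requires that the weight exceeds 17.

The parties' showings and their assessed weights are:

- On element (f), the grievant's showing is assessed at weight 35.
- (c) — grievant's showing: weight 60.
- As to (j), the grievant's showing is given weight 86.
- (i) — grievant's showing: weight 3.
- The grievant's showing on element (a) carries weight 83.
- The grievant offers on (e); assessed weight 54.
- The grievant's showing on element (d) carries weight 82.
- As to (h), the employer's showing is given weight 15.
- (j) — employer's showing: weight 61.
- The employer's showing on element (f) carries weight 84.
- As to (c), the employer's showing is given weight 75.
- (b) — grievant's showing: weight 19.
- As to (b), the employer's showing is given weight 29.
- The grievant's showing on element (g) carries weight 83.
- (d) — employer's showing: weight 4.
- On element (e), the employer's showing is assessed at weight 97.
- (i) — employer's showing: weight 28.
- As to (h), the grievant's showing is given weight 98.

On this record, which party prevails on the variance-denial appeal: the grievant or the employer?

— Issue I —
At Stage I.1 the grievant must meet clear and convincing evidence (weight is at least 80): on (a) the weight is 83, ≥ 80, so (a) meets the standard.
  Stage I.1 carried; the burden shifts to the employer.
At Stage I.2 the employer must meet a prima facie showing (weight is at least 17): on (b) the weight is 29 less the opposing 19 gives net 10, < 17, so (b) does not meet the standard; on (c) the weight is 75 less the opposing 60 gives net 15, < 17, so (c) does not meet the standard.
  Stage I.2 not carried; the employer fails its burden.
So the grievant prevails on this issue.
— Issue II —
Stage II.1 — burden on grievant; standard: a heightened civil standard (weight is at least 74).
    (d): 82 − 4 = 78 ≥ 74 [met]
  The grievant carries Stage II.1; the employer now bears the burden.
Stage II.2 — burden on employer; standard: the balance of probabilities (weight exceeds 49).
    (e): 97 − 54 = 43 ≤ 49 [not met]
    (f): 84 − 35 = 49 ≤ 49 [not met]
  Not every element is met, so the employer fails to carry Stage II.2.
The analysis ends at Stage II.2; the grievant prevails on this issue.
— Issue III —
At Stage III.1 the grievant must meet a clear and cogent showing (weight is at least 80): on (g) the weight is 83, which does reach 80, so (g) meets the standard; on (h) the weight is 98 less the opposing 15 gives net 83, which does reach 80, so (h) meets the standard.
  Stage III.1 carried; the burden shifts to the employer.
At Stage III.2 the employer must meet a scintilla of evidence (weight exceeds 17): on (i) the weight is 28 less the opposing 3 gives net 25, which does exceed 17, so (i) meets the standard.
  Stage III.2 is satisfied; the onus moves to the grievant.
At Stage III.3 the grievant must meet a scintilla of evidence (weight exceeds 17): on (j) the weight is 86 less the opposing 61 gives net 25, which does exceed 17, so (j) meets the standard.
  All elements met at the final stage.
All stages carried — the grievant prevails on this issue.
Per-issue: Issue I → grievant; Issue II → grievant; Issue III → grievant. The grievant must prevail on every issue; overall, the grievant prevails.

grievant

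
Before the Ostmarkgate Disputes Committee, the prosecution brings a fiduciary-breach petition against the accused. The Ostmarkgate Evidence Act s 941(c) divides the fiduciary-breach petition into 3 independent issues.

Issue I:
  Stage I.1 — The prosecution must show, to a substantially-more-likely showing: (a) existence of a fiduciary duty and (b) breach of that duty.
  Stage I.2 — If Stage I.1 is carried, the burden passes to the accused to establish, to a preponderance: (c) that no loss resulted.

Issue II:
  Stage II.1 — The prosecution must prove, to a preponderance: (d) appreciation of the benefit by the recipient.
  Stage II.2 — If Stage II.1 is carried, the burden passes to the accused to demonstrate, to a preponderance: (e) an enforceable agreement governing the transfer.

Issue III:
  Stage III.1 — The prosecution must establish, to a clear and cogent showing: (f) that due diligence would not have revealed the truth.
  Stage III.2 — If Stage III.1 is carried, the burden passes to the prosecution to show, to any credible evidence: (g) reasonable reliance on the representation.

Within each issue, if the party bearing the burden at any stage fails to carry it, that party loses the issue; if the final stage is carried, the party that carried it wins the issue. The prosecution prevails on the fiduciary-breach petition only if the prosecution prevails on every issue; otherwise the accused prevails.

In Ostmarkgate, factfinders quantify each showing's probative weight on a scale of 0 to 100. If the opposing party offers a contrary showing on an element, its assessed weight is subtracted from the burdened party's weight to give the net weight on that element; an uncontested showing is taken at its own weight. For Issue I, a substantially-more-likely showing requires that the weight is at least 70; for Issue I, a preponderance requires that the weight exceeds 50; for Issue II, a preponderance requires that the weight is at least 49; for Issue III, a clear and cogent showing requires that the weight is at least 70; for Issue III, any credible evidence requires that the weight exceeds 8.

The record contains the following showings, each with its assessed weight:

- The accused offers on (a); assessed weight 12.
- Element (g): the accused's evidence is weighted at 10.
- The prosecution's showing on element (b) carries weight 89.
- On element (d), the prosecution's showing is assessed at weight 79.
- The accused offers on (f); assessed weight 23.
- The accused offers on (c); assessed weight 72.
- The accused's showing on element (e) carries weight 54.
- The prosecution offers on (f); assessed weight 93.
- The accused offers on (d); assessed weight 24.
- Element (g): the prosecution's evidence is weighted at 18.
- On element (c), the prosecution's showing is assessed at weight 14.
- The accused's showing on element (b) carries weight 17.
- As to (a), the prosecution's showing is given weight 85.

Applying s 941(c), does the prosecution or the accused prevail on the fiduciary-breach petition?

accused

— Issue I —
Stage I.1 — burden on prosecution; standard: a substantially-more-likely showing (weight is at least 70).
    (a): 85 − 12 = 73 ≥ 70 [met]
    (b): 89 − 17 = 72 ≥ 70 [met]
  All elements met. The burden passes to the accused.
Stage I.2 — burden on accused; standard: a preponderance (weight exceeds 50).
    (c): 72 − 14 = 58 > 50 [met]
  The accused carries the last stage.
All stages carried — the accused prevails on this issue.
— Issue II —
Stage II.1 — burden on prosecution; standard: a preponderance (weight is at least 49).
    (d): 79 − 24 = 55 ≥ 49 [met]
  Stage II.1 carried; the burden shifts to the accused.
Stage II.2 — burden on accused; standard: a preponderance (weight is at least 49).
    (e): 54 ≥ 49 [met]
  All elements met at the final stage.
With every stage satisfied, the accused prevails on this issue.
— Issue III —
At Stage III.1 the prosecution must meet a clear and cogent showing (weight is at least 70): on (f) the weight is 93 less the opposing 23 gives net 70, ≥ 70, so (f) meets the standard.
  Stage III.1 carried; the burden remains with the prosecution.
At Stage III.2 the prosecution must meet any credible evidence (weight exceeds 8): on (g) the weight is 18 less the opposing 10 gives net 8, ≤ 8, so (g) does not meet the standard.
  The prosecution does not carry Stage III.2.
So the accused prevails on this issue.
Per-issue: Issue I → accused; Issue II → accused; Issue III → accused. The prosecution must prevail on every issue; overall, the accused prevails.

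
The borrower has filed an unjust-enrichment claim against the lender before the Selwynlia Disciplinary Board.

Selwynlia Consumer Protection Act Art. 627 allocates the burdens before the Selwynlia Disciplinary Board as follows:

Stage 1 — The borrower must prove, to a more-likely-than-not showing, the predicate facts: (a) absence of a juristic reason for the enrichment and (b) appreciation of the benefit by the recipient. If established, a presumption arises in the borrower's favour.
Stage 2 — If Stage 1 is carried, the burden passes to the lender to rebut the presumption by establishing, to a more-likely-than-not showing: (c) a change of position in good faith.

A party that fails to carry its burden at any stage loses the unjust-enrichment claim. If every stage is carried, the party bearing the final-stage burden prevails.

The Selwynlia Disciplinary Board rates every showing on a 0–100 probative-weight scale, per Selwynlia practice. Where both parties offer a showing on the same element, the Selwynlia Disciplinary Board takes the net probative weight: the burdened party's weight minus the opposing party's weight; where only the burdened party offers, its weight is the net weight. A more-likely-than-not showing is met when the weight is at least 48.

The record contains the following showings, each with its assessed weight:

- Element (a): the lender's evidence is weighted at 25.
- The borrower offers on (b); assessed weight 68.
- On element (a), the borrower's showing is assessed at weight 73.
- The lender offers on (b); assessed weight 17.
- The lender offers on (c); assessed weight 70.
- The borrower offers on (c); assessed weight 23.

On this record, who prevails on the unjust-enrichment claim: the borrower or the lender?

borrower

Stage 1 — burden on borrower; standard: a more-likely-than-not showing (weight is at least 48).
    (a): 73 − 25 = 48 ≥ 48 [met]
    (b): 68 − 17 = 51 ≥ 48 [met]
  Stage 1 carried; the burden shifts to the lender.
Stage 2 — burden on lender; standard: a more-likely-than-not showing (weight is at least 48).
    (c): 70 − 23 = 47 < 48 [not met]
  Not every element is met, so the lender fails to carry Stage 2.
The analysis ends at Stage 2; the borrower prevails.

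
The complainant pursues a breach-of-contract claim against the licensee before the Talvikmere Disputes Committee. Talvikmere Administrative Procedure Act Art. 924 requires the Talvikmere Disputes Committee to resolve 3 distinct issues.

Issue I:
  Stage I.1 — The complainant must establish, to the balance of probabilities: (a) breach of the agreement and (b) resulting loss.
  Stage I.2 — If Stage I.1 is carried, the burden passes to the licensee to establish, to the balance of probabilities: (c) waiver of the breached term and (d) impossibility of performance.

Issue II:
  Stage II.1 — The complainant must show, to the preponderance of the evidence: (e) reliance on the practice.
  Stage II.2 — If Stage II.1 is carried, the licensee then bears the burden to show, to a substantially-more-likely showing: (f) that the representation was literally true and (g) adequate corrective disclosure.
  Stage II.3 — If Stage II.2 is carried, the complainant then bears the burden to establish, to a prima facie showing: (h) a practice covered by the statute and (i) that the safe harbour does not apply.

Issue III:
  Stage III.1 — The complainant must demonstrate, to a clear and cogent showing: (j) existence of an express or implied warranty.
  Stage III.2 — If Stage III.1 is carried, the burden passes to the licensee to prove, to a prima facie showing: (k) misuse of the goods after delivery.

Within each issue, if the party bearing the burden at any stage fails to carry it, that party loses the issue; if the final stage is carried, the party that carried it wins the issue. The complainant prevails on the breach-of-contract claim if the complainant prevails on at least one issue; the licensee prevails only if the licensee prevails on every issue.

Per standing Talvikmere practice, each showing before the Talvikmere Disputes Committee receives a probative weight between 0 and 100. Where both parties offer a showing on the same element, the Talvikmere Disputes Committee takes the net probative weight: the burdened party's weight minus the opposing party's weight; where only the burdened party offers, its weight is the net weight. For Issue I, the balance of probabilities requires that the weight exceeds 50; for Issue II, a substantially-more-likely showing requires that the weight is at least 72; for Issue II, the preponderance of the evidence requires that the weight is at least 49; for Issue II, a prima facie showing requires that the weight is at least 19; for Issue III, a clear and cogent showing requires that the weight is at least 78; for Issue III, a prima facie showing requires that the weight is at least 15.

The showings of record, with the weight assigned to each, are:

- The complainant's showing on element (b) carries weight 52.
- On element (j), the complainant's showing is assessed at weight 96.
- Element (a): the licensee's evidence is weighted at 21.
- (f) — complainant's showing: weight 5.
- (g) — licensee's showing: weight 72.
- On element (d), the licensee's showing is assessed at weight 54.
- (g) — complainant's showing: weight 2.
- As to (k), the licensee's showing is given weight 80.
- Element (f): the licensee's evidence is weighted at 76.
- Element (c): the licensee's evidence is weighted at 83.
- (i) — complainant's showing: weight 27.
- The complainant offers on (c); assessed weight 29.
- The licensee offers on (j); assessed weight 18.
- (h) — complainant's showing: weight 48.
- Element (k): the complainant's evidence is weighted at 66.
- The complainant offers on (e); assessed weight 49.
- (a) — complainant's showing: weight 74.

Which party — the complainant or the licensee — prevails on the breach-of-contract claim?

complainant

— Issue I —
At Stage I.1 the complainant must meet the balance of probabilities (weight exceeds 50): on (a) the weight is 74 less the opposing 21 gives net 53, which does exceed 50, so (a) meets the standard; on (b) the weight is 52, which does exceed 50, so (b) meets the standard.
  Stage I.1 carried; the burden shifts to the licensee.
At Stage I.2 the licensee must meet the balance of probabilities (weight exceeds 50): on (c) the weight is 83 less the opposing 29 gives net 54, > 50, so (c) meets the standard; on (d) the weight is 54, > 50, so (d) meets the standard.
  The licensee carries the last stage.
With every stage satisfied, the licensee prevails on this issue.
— Issue II —
At Stage II.1 the complainant must meet the preponderance of the evidence (weight is at least 49): on (e) the weight is 49, ≥ 49, so (e) meets the standard.
  Stage II.1 is satisfied; the onus moves to the licensee.
At Stage II.2 the licensee must meet a substantially-more-likely showing (weight is at least 72): on (f) the weight is 76 less the opposing 5 gives net 71, which does not reach 72, so (f) does not meet the standard; on (g) the weight is 72 less the opposing 2 gives net 70, < 72, so (g) does not meet the standard.
  Stage II.2 not carried; the licensee fails its burden.
So the complainant prevails on this issue.
— Issue III —
Stage III.1 — burden on complainant; standard: a clear and cogent showing (weight is at least 78).
    (j): 96 − 18 = 78 ≥ 78 [met]
  Stage III.1 carried; the burden shifts to the licensee.
Stage III.2 — burden on licensee; standard: a prima facie showing (weight is at least 15).
    (k): 80 − 66 = 14 < 15 [not met]
  Not every element is met, so the licensee fails to carry Stage III.2.
So the complainant prevails on this issue.
Per-issue: Issue I → licensee; Issue II → complainant; Issue III → complainant. The complainant must prevail on at least one issue; overall, the complainant prevails.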